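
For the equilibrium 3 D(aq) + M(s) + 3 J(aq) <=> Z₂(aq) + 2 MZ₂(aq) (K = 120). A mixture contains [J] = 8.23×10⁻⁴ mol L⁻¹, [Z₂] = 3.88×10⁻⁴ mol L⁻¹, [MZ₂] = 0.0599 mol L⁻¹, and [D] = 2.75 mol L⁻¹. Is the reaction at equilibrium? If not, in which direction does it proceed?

at equilibrium

(M is a pure solid — omitted from Q.)
Q = [Z₂]·[MZ₂]² / ([D]³·[J]³) = (3.88×10⁻⁴)·(0.0599)² / ((2.75)³·(8.23×10⁻⁴)³) = 120
Q = 120 = K, so the system is already at equilibrium.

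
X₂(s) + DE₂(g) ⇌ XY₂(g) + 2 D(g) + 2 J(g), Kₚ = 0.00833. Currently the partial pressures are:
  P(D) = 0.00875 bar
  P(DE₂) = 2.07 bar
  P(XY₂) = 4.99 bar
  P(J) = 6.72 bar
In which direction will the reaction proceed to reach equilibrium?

no net change (already at equilibrium)

(X₂ is a pure solid — omitted from Qₚ.)
Qₚ = P(XY₂)·P(D)²·P(J)² / P(DE₂) = (4.99)·(0.00875)²·(6.72)² / (2.07) = 0.00833
Qₚ = 0.00833 = Kₚ, so the system is already at equilibrium.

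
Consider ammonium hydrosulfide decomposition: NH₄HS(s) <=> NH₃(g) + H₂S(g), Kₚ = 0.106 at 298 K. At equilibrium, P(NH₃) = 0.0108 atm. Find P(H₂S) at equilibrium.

(NH₄HS is a pure solid — omitted from Kₚ.)
At equilibrium, Kₚ = P(NH₃)·P(H₂S) = 0.106.
(0.0108)·(P(H₂S)) = 0.106
P(H₂S) = 9.81 atm

P(H₂S) = 9.81 atm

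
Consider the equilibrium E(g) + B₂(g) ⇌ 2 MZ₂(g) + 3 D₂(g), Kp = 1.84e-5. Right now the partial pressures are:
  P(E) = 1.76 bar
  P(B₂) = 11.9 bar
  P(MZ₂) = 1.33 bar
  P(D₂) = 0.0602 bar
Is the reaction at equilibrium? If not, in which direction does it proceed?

Qp = P(MZ₂)²·P(D₂)³ / (P(E)·P(B₂)) = (1.33)²·(0.0602)³ / ((1.76)·(11.9)) = 1.84e-5
Qp = 1.84e-5 = Kp, so the system is already at equilibrium.

no net change (already at equilibrium)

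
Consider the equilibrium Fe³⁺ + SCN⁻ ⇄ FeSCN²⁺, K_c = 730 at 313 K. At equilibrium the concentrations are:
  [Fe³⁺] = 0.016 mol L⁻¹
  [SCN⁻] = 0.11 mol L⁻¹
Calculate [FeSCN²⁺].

[FeSCN²⁺] = 1.3 mol L⁻¹

At equilibrium, K_c = [FeSCN²⁺] / ([Fe³⁺]·[SCN⁻]) = 730.
([FeSCN²⁺]) / ((0.016)·(0.11)) = 730
[FeSCN²⁺] = 1.28 = 1.3 mol L⁻¹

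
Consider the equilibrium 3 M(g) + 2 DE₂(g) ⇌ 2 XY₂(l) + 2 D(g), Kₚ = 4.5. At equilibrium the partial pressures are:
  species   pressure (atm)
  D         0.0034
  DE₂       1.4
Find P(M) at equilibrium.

P(M) = 0.011 atm

(XY₂ is a pure liquid — omitted from Kₚ.)
At equilibrium, Kₚ = P(D)² / (P(M)³·P(DE₂)²) = 4.5.
(0.0034)² / ((P(M))³·(1.4)²) = 4.5
P(M)³ = 1.31×10⁻⁶ ⇒ P(M) = 0.011 atm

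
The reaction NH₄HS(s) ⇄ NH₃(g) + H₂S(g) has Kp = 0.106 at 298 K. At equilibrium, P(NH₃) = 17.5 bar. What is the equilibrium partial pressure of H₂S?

P(H₂S) = 0.00606 bar

(NH₄HS is a pure solid — omitted from Kp.)
At equilibrium, Kp = P(NH₃)·P(H₂S) = 0.106.
(17.5)·(P(H₂S)) = 0.106
P(H₂S) = 0.00606 bar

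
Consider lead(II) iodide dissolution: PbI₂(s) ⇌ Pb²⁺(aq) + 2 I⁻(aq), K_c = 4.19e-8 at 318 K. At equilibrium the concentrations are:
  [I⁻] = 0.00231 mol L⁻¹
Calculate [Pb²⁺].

(PbI₂ is a pure solid — omitted from K_c.)
At equilibrium, K_c = [Pb²⁺]·[I⁻]² = 4.19e-8.
([Pb²⁺])·(0.00231)² = 4.19e-8
[Pb²⁺] = 0.00785 mol L⁻¹

[Pb²⁺] = 0.00785 mol L⁻¹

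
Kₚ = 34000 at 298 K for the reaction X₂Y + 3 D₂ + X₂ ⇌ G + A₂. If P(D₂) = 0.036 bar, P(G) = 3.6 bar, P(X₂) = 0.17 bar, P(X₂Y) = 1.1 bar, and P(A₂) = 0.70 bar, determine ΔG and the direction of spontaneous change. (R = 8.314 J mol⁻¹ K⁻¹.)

ΔG = 5.30 kJ/mol; the forward reaction is non-spontaneous

Qₚ = P(G)·P(A₂) / (P(X₂Y)·P(D₂)³·P(X₂)) = (3.6)·(0.70) / ((1.1)·(0.036)³·(0.17)) = 2.89×10⁵
ΔG = RT ln(Qₚ/Kₚ) = (8.314 J mol⁻¹ K⁻¹)(298 K) × ln(2.89×10⁵/34000)
   = (2.478 kJ/mol)(2.140) = 5.30 kJ/mol
ΔG > 0, so the forward reaction is non-spontaneous (proceeds in reverse).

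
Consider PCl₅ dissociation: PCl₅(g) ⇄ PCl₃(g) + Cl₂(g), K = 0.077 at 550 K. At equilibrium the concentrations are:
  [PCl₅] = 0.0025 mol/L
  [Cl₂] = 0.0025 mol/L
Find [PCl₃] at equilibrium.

[PCl₃] = 0.077 mol/L

At equilibrium, K = [PCl₃]·[Cl₂] / [PCl₅] = 0.077.
([PCl₃])·(0.0025) / (0.0025) = 0.077
[PCl₃] = 0.0770 = 0.077 mol/L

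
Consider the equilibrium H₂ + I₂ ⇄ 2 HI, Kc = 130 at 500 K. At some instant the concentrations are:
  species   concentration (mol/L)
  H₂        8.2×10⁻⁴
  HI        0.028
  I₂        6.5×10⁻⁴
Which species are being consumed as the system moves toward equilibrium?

Qc = [HI]² / ([H₂]·[I₂]) = (0.028)² / ((8.2×10⁻⁴)·(6.5×10⁻⁴)) = 1500
Qc = 1500 > Kc = 130: net reverse reaction.

HI (products)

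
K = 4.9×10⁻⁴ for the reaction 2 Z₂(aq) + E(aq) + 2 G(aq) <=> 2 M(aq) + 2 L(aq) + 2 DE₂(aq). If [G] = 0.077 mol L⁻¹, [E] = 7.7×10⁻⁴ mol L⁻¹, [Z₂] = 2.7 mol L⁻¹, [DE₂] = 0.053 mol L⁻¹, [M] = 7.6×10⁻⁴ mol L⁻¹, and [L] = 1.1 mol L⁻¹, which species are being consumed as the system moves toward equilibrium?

Q = [M]²·[L]²·[DE₂]² / ([Z₂]²·[E]·[G]²) = (7.6×10⁻⁴)²·(1.1)²·(0.053)² / ((2.7)²·(7.7×10⁻⁴)·(0.077)²) = 5.9×10⁻⁵
Q = 5.9×10⁻⁵ < K = 4.9×10⁻⁴: net forward reaction.

Z₂, E, G (reactants)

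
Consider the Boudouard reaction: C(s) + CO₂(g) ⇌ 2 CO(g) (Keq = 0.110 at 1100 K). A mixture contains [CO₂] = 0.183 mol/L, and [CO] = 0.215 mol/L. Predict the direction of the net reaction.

(C is a pure solid — omitted from Q.)
Q = [CO]² / [CO₂] = (0.215)² / (0.183) = 0.253
Q = 0.253 > Keq = 0.110, so the reverse reaction proceeds.

toward reactants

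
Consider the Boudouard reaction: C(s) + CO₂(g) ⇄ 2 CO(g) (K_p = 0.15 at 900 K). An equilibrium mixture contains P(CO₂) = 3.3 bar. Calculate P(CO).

P(CO) = 0.70 bar

(C is a pure solid — omitted from K_p.)
At equilibrium, K_p = P(CO)² / P(CO₂) = 0.15.
(P(CO))² / (3.3) = 0.15
P(CO)² = 0.495 ⇒ P(CO) = 0.70 bar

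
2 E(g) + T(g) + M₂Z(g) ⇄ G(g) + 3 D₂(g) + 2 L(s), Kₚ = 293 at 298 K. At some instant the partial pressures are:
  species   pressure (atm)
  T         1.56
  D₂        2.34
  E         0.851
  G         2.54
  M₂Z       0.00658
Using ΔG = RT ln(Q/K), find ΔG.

(L is a pure solid — omitted from Qₚ.)
Qₚ = P(G)·P(D₂)³ / (P(E)²·P(T)·P(M₂Z)) = (2.54)·(2.34)³ / ((0.851)²·(1.56)·(0.00658)) = 4380
ΔG = RT ln(Qₚ/Kₚ) = (8.314 J mol⁻¹ K⁻¹)(298 K) × ln(4380/293)
   = (2.478 kJ/mol)(2.705) = 6.70 kJ/mol
ΔG > 0, so the forward reaction is non-spontaneous (proceeds in reverse).

ΔG = 6.70 kJ/mol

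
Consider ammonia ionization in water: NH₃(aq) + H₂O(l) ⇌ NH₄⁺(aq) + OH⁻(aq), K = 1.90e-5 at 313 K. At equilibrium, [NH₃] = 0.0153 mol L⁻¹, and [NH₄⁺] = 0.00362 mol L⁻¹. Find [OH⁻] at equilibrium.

(H₂O is a pure liquid — omitted from K.)
At equilibrium, K = [NH₄⁺]·[OH⁻] / [NH₃] = 1.90e-5.
(0.00362)·([OH⁻]) / (0.0153) = 1.90e-5
[OH⁻] = 8.03e-5 mol L⁻¹

[OH⁻] = 8.03e-5 mol L⁻¹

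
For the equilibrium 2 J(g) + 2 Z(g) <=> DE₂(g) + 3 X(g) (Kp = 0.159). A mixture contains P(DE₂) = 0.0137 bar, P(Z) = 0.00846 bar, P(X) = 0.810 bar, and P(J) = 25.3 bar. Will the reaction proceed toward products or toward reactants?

Qp = P(DE₂)·P(X)³ / (P(J)²·P(Z)²) = (0.0137)·(0.810)³ / ((25.3)²·(0.00846)²) = 0.159
Qp = 0.159 = Kp, so the system is already at equilibrium.

at equilibrium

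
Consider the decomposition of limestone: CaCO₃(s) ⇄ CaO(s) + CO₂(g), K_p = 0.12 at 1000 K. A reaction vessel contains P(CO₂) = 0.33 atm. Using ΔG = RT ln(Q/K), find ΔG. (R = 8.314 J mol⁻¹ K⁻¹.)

ΔG = 8.41 kJ/mol

(CaCO₃, CaO are pure solids — omitted from Q_p.)
Q_p = P(CO₂) = 0.330
ΔG = RT ln(Q_p/K_p) = (8.314 J mol⁻¹ K⁻¹)(1000 K) × ln(0.330/0.12)
   = (8.314 kJ/mol)(1.012) = 8.41 kJ/mol
ΔG > 0, so the forward reaction is non-spontaneous (proceeds in reverse).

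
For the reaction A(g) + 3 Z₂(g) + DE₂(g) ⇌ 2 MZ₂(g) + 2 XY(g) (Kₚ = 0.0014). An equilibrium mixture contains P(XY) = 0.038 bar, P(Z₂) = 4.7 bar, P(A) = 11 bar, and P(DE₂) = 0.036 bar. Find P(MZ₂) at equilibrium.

P(MZ₂) = 6.3 bar

At equilibrium, Kₚ = P(MZ₂)²·P(XY)² / (P(A)·P(Z₂)³·P(DE₂)) = 0.0014.
(P(MZ₂))²·(0.038)² / ((11)·(4.7)³·(0.036)) = 0.0014
P(MZ₂)² = 39.9 ⇒ P(MZ₂) = 6.3 bar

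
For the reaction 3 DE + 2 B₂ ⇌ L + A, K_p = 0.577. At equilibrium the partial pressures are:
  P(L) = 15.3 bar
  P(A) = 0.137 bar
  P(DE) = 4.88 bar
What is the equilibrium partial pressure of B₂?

At equilibrium, K_p = P(L)·P(A) / (P(DE)³·P(B₂)²) = 0.577.
(15.3)·(0.137) / ((4.88)³·(P(B₂))²) = 0.577
P(B₂)² = 0.0313 ⇒ P(B₂) = 0.177 bar

P(B₂) = 0.177 bar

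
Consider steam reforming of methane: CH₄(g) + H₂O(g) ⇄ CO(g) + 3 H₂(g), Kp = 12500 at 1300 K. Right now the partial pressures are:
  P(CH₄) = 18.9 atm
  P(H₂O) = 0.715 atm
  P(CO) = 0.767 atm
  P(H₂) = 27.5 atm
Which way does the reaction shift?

toward products

Qp = P(CO)·P(H₂)³ / (P(CH₄)·P(H₂O)) = (0.767)·(27.5)³ / ((18.9)·(0.715)) = 1180
Qp = 1180 < Kp = 12500, so the forward reaction proceeds.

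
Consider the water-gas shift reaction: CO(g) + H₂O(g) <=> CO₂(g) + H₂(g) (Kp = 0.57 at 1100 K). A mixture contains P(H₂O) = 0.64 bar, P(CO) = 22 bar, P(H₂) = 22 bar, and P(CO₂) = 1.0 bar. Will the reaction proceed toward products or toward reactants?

to the left

Qp = P(CO₂)·P(H₂) / (P(CO)·P(H₂O)) = (1.0)·(22) / ((22)·(0.64)) = 1.6
Qp = 1.6 > Kp = 0.57, so the reverse reaction proceeds.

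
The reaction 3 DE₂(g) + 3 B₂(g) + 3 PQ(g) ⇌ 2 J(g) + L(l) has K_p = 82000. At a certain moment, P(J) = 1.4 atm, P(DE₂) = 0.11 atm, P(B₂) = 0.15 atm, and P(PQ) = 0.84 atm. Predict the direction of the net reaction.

(L is a pure liquid — omitted from Q_p.)
Q_p = P(J)² / (P(DE₂)³·P(B₂)³·P(PQ)³) = (1.4)² / ((0.11)³·(0.15)³·(0.84)³) = 7.4×10⁵
Q_p = 7.4×10⁵ > K_p = 82000, so the reverse reaction proceeds.

in the reverse direction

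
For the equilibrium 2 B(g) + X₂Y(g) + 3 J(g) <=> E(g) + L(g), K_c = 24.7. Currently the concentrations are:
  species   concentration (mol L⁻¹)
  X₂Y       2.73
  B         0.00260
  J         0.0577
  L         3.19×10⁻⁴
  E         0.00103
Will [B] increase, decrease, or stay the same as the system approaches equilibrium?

Q_c = [E]·[L] / ([B]²·[X₂Y]·[J]³) = (0.00103)·(3.19×10⁻⁴) / ((0.00260)²·(2.73)·(0.0577)³) = 92.7
Q_c = 92.7 > K_c = 24.7: net reverse reaction.
B is a reactant, so it increases.

increase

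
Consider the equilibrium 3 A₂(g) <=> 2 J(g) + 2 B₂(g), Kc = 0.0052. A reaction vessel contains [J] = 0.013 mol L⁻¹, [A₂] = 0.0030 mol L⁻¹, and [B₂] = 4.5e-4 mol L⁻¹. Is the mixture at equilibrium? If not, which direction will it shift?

Qc = [J]²·[B₂]² / [A₂]³ = (0.013)²·(4.5e-4)² / (0.0030)³ = 0.0013
Qc = 0.0013 < Kc = 0.0052: net forward reaction.

no; Q < K, reaction proceeds forward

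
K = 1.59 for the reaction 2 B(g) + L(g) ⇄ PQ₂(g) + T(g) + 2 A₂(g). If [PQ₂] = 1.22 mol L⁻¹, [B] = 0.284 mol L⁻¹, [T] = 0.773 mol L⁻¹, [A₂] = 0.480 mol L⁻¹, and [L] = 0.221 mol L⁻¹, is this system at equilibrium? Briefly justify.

no; Q > K, reaction proceeds in reverse

Q = [PQ₂]·[T]·[A₂]² / ([B]²·[L]) = (1.22)·(0.773)·(0.480)² / ((0.284)²·(0.221)) = 12.2
Q = 12.2 > K = 1.59: net reverse reaction.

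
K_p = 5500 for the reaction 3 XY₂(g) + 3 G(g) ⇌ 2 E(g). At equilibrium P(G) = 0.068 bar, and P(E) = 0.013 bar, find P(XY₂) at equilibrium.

P(XY₂) = 0.046 bar

At equilibrium, K_p = P(E)² / (P(XY₂)³·P(G)³) = 5500.
(0.013)² / ((P(XY₂))³·(0.068)³) = 5500
P(XY₂)³ = 9.77×10⁻⁵ ⇒ P(XY₂) = 0.046 bar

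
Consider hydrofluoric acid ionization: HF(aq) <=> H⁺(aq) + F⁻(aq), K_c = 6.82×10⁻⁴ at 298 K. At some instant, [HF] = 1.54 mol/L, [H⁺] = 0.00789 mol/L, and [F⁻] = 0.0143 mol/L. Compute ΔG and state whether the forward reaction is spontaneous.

ΔG = -5.53 kJ/mol; the forward reaction is spontaneous

Q_c = [H⁺]·[F⁻] / [HF] = (0.00789)·(0.0143) / (1.54) = 7.33×10⁻⁵
ΔG = RT ln(Q_c/K_c) = (8.314 J mol⁻¹ K⁻¹)(298 K) × ln(7.33×10⁻⁵/6.82×10⁻⁴)
   = (2.478 kJ/mol)(-2.230) = -5.53 kJ/mol
ΔG < 0, so the forward reaction is spontaneous (proceeds forward).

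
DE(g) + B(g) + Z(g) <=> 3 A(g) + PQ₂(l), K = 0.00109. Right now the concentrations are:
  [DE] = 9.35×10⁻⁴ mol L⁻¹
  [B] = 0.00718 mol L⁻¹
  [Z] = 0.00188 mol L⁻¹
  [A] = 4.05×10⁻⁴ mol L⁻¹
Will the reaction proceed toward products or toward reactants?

reverse (toward reactants)

(PQ₂ is a pure liquid — omitted from Q.)
Q = [A]³ / ([DE]·[B]·[Z]) = (4.05×10⁻⁴)³ / ((9.35×10⁻⁴)·(0.00718)·(0.00188)) = 0.00526
Q = 0.00526 > K = 0.00109, so the reverse reaction proceeds.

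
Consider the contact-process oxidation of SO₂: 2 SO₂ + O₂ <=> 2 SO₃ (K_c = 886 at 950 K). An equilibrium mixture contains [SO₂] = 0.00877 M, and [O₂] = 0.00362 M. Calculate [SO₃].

[SO₃] = 0.0157 M

At equilibrium, K_c = [SO₃]² / ([SO₂]²·[O₂]) = 886.
([SO₃])² / ((0.00877)²·(0.00362)) = 886
[SO₃]² = 2.47×10⁻⁴ ⇒ [SO₃] = 0.0157 M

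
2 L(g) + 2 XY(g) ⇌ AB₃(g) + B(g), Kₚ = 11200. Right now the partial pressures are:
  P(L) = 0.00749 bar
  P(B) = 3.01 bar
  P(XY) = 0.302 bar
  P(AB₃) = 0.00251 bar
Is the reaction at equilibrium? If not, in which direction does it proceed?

Qₚ = P(AB₃)·P(B) / (P(L)²·P(XY)²) = (0.00251)·(3.01) / ((0.00749)²·(0.302)²) = 1480
Qₚ = 1480 < Kₚ = 11200, so the forward reaction proceeds.

toward products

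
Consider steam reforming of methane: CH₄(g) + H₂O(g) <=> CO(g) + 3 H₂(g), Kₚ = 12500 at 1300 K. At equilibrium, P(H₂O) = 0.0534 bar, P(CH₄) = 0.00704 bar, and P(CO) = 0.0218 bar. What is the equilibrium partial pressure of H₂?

At equilibrium, Kₚ = P(CO)·P(H₂)³ / (P(CH₄)·P(H₂O)) = 12500.
(0.0218)·(P(H₂))³ / ((0.00704)·(0.0534)) = 12500
P(H₂)³ = 216 ⇒ P(H₂) = 6.00 bar

P(H₂) = 6.00 bar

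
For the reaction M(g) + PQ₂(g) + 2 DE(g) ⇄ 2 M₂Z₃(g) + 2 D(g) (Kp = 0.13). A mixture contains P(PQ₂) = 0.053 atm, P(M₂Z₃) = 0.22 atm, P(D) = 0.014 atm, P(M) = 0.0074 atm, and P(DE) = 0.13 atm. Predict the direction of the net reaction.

Qp = P(M₂Z₃)²·P(D)² / (P(M)·P(PQ₂)·P(DE)²) = (0.22)²·(0.014)² / ((0.0074)·(0.053)·(0.13)²) = 1.4
Qp = 1.4 > Kp = 0.13, so the reverse reaction proceeds.

to the left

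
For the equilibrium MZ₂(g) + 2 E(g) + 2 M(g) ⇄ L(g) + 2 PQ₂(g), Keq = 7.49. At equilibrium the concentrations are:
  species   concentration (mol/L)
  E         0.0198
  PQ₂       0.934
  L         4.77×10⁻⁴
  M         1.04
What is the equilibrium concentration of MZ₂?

At equilibrium, Keq = [L]·[PQ₂]² / ([MZ₂]·[E]²·[M]²) = 7.49.
(4.77×10⁻⁴)·(0.934)² / (([MZ₂])·(0.0198)²·(1.04)²) = 7.49
[MZ₂] = 0.131 mol/L

[MZ₂] = 0.131 mol/L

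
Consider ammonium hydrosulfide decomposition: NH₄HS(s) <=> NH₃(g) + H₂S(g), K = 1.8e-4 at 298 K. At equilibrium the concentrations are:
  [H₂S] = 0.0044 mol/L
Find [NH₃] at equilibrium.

(NH₄HS is a pure solid — omitted from K.)
At equilibrium, K = [NH₃]·[H₂S] = 1.8e-4.
([NH₃])·(0.0044) = 1.8e-4
[NH₃] = 0.0409 = 0.041 mol/L

[NH₃] = 0.041 mol/L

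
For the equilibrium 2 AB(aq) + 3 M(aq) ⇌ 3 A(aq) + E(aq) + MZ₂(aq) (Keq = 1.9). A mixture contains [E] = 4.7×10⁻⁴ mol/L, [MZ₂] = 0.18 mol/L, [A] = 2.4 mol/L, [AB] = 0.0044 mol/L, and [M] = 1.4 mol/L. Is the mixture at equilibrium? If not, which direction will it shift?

no; Q > K, reaction proceeds in reverse

Q = [A]³·[E]·[MZ₂] / ([AB]²·[M]³) = (2.4)³·(4.7×10⁻⁴)·(0.18) / ((0.0044)²·(1.4)³) = 22
Q = 22 > Keq = 1.9: net reverse reaction.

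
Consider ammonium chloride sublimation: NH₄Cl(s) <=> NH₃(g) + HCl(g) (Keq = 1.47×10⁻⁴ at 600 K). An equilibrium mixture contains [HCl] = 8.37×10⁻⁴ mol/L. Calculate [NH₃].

(NH₄Cl is a pure solid — omitted from Keq.)
At equilibrium, Keq = [NH₃]·[HCl] = 1.47×10⁻⁴.
([NH₃])·(8.37×10⁻⁴) = 1.47×10⁻⁴
[NH₃] = 0.176 mol/L

[NH₃] = 0.176 mol/L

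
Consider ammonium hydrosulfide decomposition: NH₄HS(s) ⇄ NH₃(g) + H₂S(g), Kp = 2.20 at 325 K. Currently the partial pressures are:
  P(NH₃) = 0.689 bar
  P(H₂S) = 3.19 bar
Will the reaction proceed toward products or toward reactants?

(NH₄HS is a pure solid — omitted from Qp.)
Qp = P(NH₃)·P(H₂S) = (0.689)·(3.19) = 2.20
Qp = 2.20 = Kp, so the system is already at equilibrium.

at equilibrium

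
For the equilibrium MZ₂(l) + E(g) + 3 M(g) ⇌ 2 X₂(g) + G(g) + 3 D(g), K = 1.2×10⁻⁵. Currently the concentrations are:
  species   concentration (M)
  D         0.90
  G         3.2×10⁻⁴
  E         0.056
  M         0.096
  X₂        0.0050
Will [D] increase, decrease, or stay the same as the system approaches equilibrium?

(MZ₂ is a pure liquid — omitted from Q.)
Q = [X₂]²·[G]·[D]³ / ([E]·[M]³) = (0.0050)²·(3.2×10⁻⁴)·(0.90)³ / ((0.056)·(0.096)³) = 1.2×10⁻⁴
Q = 1.2×10⁻⁴ > K = 1.2×10⁻⁵: net reverse reaction.
D is a product, so it decreases.

decrease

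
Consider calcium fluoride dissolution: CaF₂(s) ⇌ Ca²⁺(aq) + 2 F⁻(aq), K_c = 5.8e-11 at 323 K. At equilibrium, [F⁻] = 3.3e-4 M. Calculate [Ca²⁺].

[Ca²⁺] = 5.3e-4 M

(CaF₂ is a pure solid — omitted from K_c.)
At equilibrium, K_c = [Ca²⁺]·[F⁻]² = 5.8e-11.
([Ca²⁺])·(3.3e-4)² = 5.8e-11
[Ca²⁺] = 5.33e-4 = 5.3e-4 M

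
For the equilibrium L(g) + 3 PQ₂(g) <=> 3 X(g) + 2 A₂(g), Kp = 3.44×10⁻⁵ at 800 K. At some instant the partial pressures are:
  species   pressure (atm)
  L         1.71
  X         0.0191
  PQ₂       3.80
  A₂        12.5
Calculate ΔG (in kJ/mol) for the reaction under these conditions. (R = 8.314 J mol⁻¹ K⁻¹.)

Qp = P(X)³·P(A₂)² / (P(L)·P(PQ₂)³) = (0.0191)³·(12.5)² / ((1.71)·(3.80)³) = 1.16×10⁻⁵
ΔG = RT ln(Qp/Kp) = (8.314 J mol⁻¹ K⁻¹)(800 K) × ln(1.16×10⁻⁵/3.44×10⁻⁵)
   = (6.651 kJ/mol)(-1.087) = -7.23 kJ/mol
ΔG < 0, so the forward reaction is spontaneous (proceeds forward).

ΔG = -7.23 kJ/mol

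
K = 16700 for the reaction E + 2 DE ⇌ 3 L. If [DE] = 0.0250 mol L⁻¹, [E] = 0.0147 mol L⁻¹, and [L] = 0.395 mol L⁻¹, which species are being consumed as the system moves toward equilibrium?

Q = [L]³ / ([E]·[DE]²) = (0.395)³ / ((0.0147)·(0.0250)²) = 6710
Q = 6710 < K = 16700: net forward reaction.

E, DE (reactants)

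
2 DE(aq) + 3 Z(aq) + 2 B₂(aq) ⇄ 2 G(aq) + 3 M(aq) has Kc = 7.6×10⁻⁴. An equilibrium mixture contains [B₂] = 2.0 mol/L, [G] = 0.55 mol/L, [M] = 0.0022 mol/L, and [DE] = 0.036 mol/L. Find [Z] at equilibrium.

At equilibrium, Kc = [G]²·[M]³ / ([DE]²·[Z]³·[B₂]²) = 7.6×10⁻⁴.
(0.55)²·(0.0022)³ / ((0.036)²·([Z])³·(2.0)²) = 7.6×10⁻⁴
[Z]³ = 8.18×10⁻⁴ ⇒ [Z] = 0.094 mol/L

[Z] = 0.094 mol/L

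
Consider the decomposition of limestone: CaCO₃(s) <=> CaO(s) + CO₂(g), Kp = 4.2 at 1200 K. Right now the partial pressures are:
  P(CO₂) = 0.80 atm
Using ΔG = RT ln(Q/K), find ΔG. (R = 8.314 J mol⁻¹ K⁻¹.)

(CaCO₃, CaO are pure solids — omitted from Qp.)
Qp = P(CO₂) = 0.800
ΔG = RT ln(Qp/Kp) = (8.314 J mol⁻¹ K⁻¹)(1200 K) × ln(0.800/4.2)
   = (9.977 kJ/mol)(-1.658) = -16.5 kJ/mol
ΔG < 0, so the forward reaction is spontaneous (proceeds forward).

ΔG = -16.5 kJ/mol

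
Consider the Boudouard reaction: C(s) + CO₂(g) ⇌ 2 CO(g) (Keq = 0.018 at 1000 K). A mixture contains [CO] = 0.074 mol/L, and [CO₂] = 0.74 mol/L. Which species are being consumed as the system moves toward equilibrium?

C, CO₂ (reactants)

(C is a pure solid — omitted from Q.)
Q = [CO]² / [CO₂] = (0.074)² / (0.74) = 0.0074
Q = 0.0074 < Keq = 0.018: net forward reaction.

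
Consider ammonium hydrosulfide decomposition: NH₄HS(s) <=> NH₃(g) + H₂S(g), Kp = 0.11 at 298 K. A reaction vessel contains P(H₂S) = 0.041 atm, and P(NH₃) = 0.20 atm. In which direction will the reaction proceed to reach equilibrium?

(NH₄HS is a pure solid — omitted from Qp.)
Qp = P(NH₃)·P(H₂S) = (0.20)·(0.041) = 0.0082
Qp = 0.0082 < Kp = 0.11, so the forward reaction proceeds.

toward products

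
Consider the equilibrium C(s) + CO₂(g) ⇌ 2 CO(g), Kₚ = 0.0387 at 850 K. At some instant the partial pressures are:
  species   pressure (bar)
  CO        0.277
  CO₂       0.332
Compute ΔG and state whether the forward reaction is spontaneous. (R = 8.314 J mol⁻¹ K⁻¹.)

(C is a pure solid — omitted from Qₚ.)
Qₚ = P(CO)² / P(CO₂) = (0.277)² / (0.332) = 0.231
ΔG = RT ln(Qₚ/Kₚ) = (8.314 J mol⁻¹ K⁻¹)(850 K) × ln(0.231/0.0387)
   = (7.067 kJ/mol)(1.787) = 12.6 kJ/mol
ΔG > 0, so the forward reaction is non-spontaneous (proceeds in reverse).

ΔG = 12.6 kJ/mol; the forward reaction is non-spontaneous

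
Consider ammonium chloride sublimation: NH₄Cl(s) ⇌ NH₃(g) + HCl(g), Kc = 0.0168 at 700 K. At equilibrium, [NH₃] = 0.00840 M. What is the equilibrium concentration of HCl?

[HCl] = 2.00 M

(NH₄Cl is a pure solid — omitted from Kc.)
At equilibrium, Kc = [NH₃]·[HCl] = 0.0168.
(0.00840)·([HCl]) = 0.0168
[HCl] = 2.00 M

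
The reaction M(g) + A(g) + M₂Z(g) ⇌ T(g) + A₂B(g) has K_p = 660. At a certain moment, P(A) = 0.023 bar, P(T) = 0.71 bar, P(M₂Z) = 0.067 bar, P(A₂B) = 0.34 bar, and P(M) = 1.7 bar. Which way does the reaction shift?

toward products

Q_p = P(T)·P(A₂B) / (P(M)·P(A)·P(M₂Z)) = (0.71)·(0.34) / ((1.7)·(0.023)·(0.067)) = 92
Q_p = 92 < K_p = 660, so the forward reaction proceeds.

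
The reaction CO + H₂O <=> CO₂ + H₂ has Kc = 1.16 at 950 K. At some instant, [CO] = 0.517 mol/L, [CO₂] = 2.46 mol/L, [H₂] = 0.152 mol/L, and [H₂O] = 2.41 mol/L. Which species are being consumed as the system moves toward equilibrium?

CO, H₂O (reactants)

Qc = [CO₂]·[H₂] / ([CO]·[H₂O]) = (2.46)·(0.152) / ((0.517)·(2.41)) = 0.300
Qc = 0.300 < Kc = 1.16: net forward reaction.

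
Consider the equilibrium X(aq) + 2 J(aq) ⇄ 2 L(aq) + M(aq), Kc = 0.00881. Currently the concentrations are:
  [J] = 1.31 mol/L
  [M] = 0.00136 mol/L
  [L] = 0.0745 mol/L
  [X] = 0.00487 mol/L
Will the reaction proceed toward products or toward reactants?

Qc = [L]²·[M] / ([X]·[J]²) = (0.0745)²·(0.00136) / ((0.00487)·(1.31)²) = 9.03×10⁻⁴
Qc = 9.03×10⁻⁴ < Kc = 0.00881, so the forward reaction proceeds.

toward products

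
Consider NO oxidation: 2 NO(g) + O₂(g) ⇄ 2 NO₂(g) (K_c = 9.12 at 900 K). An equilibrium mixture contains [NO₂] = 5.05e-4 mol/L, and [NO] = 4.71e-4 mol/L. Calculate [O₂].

[O₂] = 0.126 mol/L

At equilibrium, K_c = [NO₂]² / ([NO]²·[O₂]) = 9.12.
(5.05e-4)² / ((4.71e-4)²·([O₂])) = 9.12
[O₂] = 0.126 mol/L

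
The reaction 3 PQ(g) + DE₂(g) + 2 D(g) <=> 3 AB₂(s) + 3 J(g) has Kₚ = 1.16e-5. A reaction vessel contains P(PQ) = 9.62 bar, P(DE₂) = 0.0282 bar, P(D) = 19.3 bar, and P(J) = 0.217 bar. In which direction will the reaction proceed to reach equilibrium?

toward products

(AB₂ is a pure solid — omitted from Qₚ.)
Qₚ = P(J)³ / (P(PQ)³·P(DE₂)·P(D)²) = (0.217)³ / ((9.62)³·(0.0282)·(19.3)²) = 1.09e-6
Qₚ = 1.09e-6 < Kₚ = 1.16e-5, so the forward reaction proceeds.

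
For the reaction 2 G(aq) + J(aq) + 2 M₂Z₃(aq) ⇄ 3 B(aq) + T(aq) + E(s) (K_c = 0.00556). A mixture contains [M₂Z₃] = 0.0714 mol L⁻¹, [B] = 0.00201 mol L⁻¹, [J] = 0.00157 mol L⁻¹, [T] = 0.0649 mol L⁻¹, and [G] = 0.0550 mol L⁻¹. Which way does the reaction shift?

(E is a pure solid — omitted from Q_c.)
Q_c = [B]³·[T] / ([G]²·[J]·[M₂Z₃]²) = (0.00201)³·(0.0649) / ((0.0550)²·(0.00157)·(0.0714)²) = 0.0218
Q_c = 0.0218 > K_c = 0.00556, so the reverse reaction proceeds.

to the left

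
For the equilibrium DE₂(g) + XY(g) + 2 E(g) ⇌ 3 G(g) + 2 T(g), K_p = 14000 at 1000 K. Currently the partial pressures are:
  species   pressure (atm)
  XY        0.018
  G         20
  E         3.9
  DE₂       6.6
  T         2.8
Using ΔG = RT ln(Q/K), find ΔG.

ΔG = 7.55 kJ/mol

Q_p = P(G)³·P(T)² / (P(DE₂)·P(XY)·P(E)²) = (20)³·(2.8)² / ((6.6)·(0.018)·(3.9)²) = 34700
ΔG = RT ln(Q_p/K_p) = (8.314 J mol⁻¹ K⁻¹)(1000 K) × ln(34700/14000)
   = (8.314 kJ/mol)(0.9077) = 7.55 kJ/mol
ΔG > 0, so the forward reaction is non-spontaneous (proceeds in reverse).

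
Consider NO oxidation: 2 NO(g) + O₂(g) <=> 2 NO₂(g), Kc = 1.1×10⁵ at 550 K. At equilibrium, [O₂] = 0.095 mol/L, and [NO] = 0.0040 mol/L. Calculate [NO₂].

[NO₂] = 0.41 mol/L

At equilibrium, Kc = [NO₂]² / ([NO]²·[O₂]) = 1.1×10⁵.
([NO₂])² / ((0.0040)²·(0.095)) = 1.1×10⁵
[NO₂]² = 0.167 ⇒ [NO₂] = 0.41 mol/L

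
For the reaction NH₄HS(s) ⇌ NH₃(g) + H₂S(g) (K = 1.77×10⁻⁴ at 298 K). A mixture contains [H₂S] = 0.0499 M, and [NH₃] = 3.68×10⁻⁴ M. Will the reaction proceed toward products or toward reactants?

forward (toward products)

(NH₄HS is a pure solid — omitted from Q.)
Q = [NH₃]·[H₂S] = (3.68×10⁻⁴)·(0.0499) = 1.84×10⁻⁵
Q = 1.84×10⁻⁵ < K = 1.77×10⁻⁴, so the forward reaction proceeds.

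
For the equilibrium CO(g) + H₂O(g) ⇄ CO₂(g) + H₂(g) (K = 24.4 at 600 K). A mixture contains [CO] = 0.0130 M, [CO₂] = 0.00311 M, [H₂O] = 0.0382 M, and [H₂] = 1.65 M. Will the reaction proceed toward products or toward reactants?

Q = [CO₂]·[H₂] / ([CO]·[H₂O]) = (0.00311)·(1.65) / ((0.0130)·(0.0382)) = 10.3
Q = 10.3 < K = 24.4, so the forward reaction proceeds.

to the right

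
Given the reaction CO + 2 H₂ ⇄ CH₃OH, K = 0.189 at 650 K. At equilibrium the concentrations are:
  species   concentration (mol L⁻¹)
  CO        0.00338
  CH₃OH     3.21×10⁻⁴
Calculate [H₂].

At equilibrium, K = [CH₃OH] / ([CO]·[H₂]²) = 0.189.
(3.21×10⁻⁴) / ((0.00338)·([H₂])²) = 0.189
[H₂]² = 0.502 ⇒ [H₂] = 0.709 mol L⁻¹

[H₂] = 0.709 mol L⁻¹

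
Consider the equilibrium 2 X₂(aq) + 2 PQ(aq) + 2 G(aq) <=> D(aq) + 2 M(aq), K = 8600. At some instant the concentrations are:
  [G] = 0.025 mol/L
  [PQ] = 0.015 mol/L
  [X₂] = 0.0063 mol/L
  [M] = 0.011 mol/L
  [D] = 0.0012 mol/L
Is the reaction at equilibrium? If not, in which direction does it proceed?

Q = [D]·[M]² / ([X₂]²·[PQ]²·[G]²) = (0.0012)·(0.011)² / ((0.0063)²·(0.015)²·(0.025)²) = 26000
Q = 26000 > K = 8600, so the reverse reaction proceeds.

to the left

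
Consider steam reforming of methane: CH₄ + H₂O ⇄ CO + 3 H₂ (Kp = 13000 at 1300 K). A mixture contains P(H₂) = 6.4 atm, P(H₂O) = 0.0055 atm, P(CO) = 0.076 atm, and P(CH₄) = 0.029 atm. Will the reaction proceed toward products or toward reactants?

toward reactants

Qp = P(CO)·P(H₂)³ / (P(CH₄)·P(H₂O)) = (0.076)·(6.4)³ / ((0.029)·(0.0055)) = 1.2×10⁵
Qp = 1.2×10⁵ > Kp = 13000, so the reverse reaction proceeds.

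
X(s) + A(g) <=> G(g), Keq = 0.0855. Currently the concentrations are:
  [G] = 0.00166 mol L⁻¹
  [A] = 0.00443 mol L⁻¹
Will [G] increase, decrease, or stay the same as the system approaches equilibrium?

decrease

(X is a pure solid — omitted from Q.)
Q = [G] / [A] = (0.00166) / (0.00443) = 0.375
Q = 0.375 > Keq = 0.0855: net reverse reaction.
G is a product, so it decreases.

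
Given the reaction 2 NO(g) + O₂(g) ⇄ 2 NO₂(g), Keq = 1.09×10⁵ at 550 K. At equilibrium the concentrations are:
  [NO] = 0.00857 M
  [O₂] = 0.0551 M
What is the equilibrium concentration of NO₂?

At equilibrium, Keq = [NO₂]² / ([NO]²·[O₂]) = 1.09×10⁵.
([NO₂])² / ((0.00857)²·(0.0551)) = 1.09×10⁵
[NO₂]² = 0.441 ⇒ [NO₂] = 0.664 M

[NO₂] = 0.664 M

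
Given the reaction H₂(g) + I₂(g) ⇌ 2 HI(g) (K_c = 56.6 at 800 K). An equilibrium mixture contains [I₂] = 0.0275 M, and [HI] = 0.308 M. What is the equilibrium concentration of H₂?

[H₂] = 0.0609 M

At equilibrium, K_c = [HI]² / ([H₂]·[I₂]) = 56.6.
(0.308)² / (([H₂])·(0.0275)) = 56.6
[H₂] = 0.0609 M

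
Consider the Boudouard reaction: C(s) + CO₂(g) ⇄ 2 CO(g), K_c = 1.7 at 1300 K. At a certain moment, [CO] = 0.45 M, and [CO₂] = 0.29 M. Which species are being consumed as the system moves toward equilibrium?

(C is a pure solid — omitted from Q_c.)
Q_c = [CO]² / [CO₂] = (0.45)² / (0.29) = 0.70
Q_c = 0.70 < K_c = 1.7: net forward reaction.

C, CO₂ (reactants)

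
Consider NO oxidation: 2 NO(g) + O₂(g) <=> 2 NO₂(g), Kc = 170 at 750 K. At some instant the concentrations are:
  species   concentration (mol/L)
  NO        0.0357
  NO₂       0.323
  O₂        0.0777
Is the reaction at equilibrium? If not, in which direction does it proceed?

to the left

Qc = [NO₂]² / ([NO]²·[O₂]) = (0.323)² / ((0.0357)²·(0.0777)) = 1050
Qc = 1050 > Kc = 170, so the reverse reaction proceeds.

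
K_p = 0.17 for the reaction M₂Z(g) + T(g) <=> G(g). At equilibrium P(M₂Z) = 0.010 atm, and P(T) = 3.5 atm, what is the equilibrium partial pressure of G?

At equilibrium, K_p = P(G) / (P(M₂Z)·P(T)) = 0.17.
(P(G)) / ((0.010)·(3.5)) = 0.17
P(G) = 0.00595 = 0.0060 atm

P(G) = 0.0060 atm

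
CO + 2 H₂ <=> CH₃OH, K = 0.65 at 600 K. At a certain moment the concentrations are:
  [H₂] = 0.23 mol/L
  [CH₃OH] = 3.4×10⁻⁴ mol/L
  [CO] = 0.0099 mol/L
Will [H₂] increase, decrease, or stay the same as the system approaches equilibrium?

Q = [CH₃OH] / ([CO]·[H₂]²) = (3.4×10⁻⁴) / ((0.0099)·(0.23)²) = 0.65
Q = 0.65 = K; the system is at equilibrium.

stay the same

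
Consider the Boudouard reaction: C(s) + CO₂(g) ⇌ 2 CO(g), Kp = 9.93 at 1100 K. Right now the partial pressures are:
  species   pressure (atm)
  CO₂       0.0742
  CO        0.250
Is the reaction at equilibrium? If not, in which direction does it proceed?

(C is a pure solid — omitted from Qp.)
Qp = P(CO)² / P(CO₂) = (0.250)² / (0.0742) = 0.842
Qp = 0.842 < Kp = 9.93, so the forward reaction proceeds.

toward products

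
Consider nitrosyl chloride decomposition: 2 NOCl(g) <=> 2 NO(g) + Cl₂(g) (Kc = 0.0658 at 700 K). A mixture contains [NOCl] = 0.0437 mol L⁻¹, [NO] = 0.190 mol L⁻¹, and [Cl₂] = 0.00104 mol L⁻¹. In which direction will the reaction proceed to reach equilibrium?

in the forward direction

Qc = [NO]²·[Cl₂] / [NOCl]² = (0.190)²·(0.00104) / (0.0437)² = 0.0197
Qc = 0.0197 < Kc = 0.0658, so the forward reaction proceeds.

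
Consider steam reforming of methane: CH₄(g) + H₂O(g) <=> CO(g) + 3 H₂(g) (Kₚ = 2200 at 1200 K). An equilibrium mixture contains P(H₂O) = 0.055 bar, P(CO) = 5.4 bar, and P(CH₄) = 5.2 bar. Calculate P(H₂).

At equilibrium, Kₚ = P(CO)·P(H₂)³ / (P(CH₄)·P(H₂O)) = 2200.
(5.4)·(P(H₂))³ / ((5.2)·(0.055)) = 2200
P(H₂)³ = 117 ⇒ P(H₂) = 4.9 bar

P(H₂) = 4.9 bar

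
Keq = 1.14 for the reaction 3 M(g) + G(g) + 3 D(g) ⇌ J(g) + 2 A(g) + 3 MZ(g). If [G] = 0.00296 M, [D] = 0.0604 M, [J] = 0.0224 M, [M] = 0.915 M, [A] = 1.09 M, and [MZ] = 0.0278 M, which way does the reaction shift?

neither direction; the system is at equilibrium

Q = [J]·[A]²·[MZ]³ / ([M]³·[G]·[D]³) = (0.0224)·(1.09)²·(0.0278)³ / ((0.915)³·(0.00296)·(0.0604)³) = 1.14
Q = 1.14 = Keq, so the system is already at equilibrium.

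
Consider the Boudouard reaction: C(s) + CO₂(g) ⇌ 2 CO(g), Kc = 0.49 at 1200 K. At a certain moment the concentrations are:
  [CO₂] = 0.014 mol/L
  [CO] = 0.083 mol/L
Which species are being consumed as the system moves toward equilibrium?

none (at equilibrium)

(C is a pure solid — omitted from Qc.)
Qc = [CO]² / [CO₂] = (0.083)² / (0.014) = 0.49
Qc = 0.49 = Kc; the system is at equilibrium.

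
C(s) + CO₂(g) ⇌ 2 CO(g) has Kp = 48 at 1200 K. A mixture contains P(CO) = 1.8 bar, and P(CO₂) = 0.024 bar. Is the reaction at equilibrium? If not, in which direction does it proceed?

in the reverse direction

(C is a pure solid — omitted from Qp.)
Qp = P(CO)² / P(CO₂) = (1.8)² / (0.024) = 140
Qp = 140 > Kp = 48, so the reverse reaction proceeds.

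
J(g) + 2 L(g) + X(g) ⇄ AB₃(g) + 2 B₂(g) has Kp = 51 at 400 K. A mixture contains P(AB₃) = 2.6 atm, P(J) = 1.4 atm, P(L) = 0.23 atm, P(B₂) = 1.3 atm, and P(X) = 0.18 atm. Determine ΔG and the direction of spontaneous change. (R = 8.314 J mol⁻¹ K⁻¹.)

Qp = P(AB₃)·P(B₂)² / (P(J)·P(L)²·P(X)) = (2.6)·(1.3)² / ((1.4)·(0.23)²·(0.18)) = 330
ΔG = RT ln(Qp/Kp) = (8.314 J mol⁻¹ K⁻¹)(400 K) × ln(330/51)
   = (3.326 kJ/mol)(1.867) = 6.21 kJ/mol
ΔG > 0, so the forward reaction is non-spontaneous (proceeds in reverse).

ΔG = 6.21 kJ/mol; the forward reaction is non-spontaneous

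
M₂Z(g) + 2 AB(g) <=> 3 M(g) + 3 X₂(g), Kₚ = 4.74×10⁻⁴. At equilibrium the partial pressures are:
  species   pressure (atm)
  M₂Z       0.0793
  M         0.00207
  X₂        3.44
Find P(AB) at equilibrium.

At equilibrium, Kₚ = P(M)³·P(X₂)³ / (P(M₂Z)·P(AB)²) = 4.74×10⁻⁴.
(0.00207)³·(3.44)³ / ((0.0793)·(P(AB))²) = 4.74×10⁻⁴
P(AB)² = 0.00961 ⇒ P(AB) = 0.0980 atm

P(AB) = 0.0980 atm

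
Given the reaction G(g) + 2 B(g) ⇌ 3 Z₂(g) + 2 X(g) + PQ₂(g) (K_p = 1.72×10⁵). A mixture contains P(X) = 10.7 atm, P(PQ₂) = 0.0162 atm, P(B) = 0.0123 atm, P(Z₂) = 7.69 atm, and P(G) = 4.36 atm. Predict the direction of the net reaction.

toward reactants

Q_p = P(Z₂)³·P(X)²·P(PQ₂) / (P(G)·P(B)²) = (7.69)³·(10.7)²·(0.0162) / ((4.36)·(0.0123)²) = 1.28×10⁶
Q_p = 1.28×10⁶ > K_p = 1.72×10⁵, so the reverse reaction proceeds.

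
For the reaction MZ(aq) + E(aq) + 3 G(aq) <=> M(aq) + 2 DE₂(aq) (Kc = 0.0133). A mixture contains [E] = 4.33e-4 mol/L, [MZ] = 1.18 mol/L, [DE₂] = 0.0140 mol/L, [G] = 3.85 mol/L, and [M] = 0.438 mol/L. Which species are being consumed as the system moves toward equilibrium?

MZ, E, G (reactants)

Qc = [M]·[DE₂]² / ([MZ]·[E]·[G]³) = (0.438)·(0.0140)² / ((1.18)·(4.33e-4)·(3.85)³) = 0.00294
Qc = 0.00294 < Kc = 0.0133: net forward reaction.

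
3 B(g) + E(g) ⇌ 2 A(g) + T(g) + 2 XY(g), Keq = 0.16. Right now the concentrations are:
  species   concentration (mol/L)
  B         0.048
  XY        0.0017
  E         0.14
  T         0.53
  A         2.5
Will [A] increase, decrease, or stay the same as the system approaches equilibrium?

Q = [A]²·[T]·[XY]² / ([B]³·[E]) = (2.5)²·(0.53)·(0.0017)² / ((0.048)³·(0.14)) = 0.62
Q = 0.62 > Keq = 0.16: net reverse reaction.
A is a product, so it decreases.

decrease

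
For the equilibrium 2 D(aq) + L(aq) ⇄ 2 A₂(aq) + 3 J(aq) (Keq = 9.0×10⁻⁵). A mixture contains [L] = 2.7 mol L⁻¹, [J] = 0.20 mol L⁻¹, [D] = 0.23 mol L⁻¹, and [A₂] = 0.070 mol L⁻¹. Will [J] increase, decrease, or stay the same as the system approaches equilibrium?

Q = [A₂]²·[J]³ / ([D]²·[L]) = (0.070)²·(0.20)³ / ((0.23)²·(2.7)) = 2.7×10⁻⁴
Q = 2.7×10⁻⁴ > Keq = 9.0×10⁻⁵: net reverse reaction.
J is a product, so it decreases.

decrease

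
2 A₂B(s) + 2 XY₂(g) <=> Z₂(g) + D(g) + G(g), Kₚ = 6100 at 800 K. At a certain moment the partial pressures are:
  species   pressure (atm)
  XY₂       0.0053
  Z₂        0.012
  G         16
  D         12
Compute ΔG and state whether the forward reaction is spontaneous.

(A₂B is a pure solid — omitted from Qₚ.)
Qₚ = P(Z₂)·P(D)·P(G) / P(XY₂)² = (0.012)·(12)·(16) / (0.0053)² = 82000
ΔG = RT ln(Qₚ/Kₚ) = (8.314 J mol⁻¹ K⁻¹)(800 K) × ln(82000/6100)
   = (6.651 kJ/mol)(2.598) = 17.3 kJ/mol
ΔG > 0, so the forward reaction is non-spontaneous (proceeds in reverse).

ΔG = 17.3 kJ/mol; the forward reaction is non-spontaneous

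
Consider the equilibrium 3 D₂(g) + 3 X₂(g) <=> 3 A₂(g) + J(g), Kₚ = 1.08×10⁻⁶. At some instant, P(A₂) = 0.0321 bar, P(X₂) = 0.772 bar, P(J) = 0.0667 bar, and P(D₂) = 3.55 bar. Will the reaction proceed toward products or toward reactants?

Qₚ = P(A₂)³·P(J) / (P(D₂)³·P(X₂)³) = (0.0321)³·(0.0667) / ((3.55)³·(0.772)³) = 1.07×10⁻⁷
Qₚ = 1.07×10⁻⁷ < Kₚ = 1.08×10⁻⁶, so the forward reaction proceeds.

forward (toward products)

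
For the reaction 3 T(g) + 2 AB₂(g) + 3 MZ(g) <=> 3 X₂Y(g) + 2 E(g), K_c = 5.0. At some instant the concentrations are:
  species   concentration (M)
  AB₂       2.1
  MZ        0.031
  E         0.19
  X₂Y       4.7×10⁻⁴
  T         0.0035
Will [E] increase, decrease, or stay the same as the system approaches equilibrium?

Q_c = [X₂Y]³·[E]² / ([T]³·[AB₂]²·[MZ]³) = (4.7×10⁻⁴)³·(0.19)² / ((0.0035)³·(2.1)²·(0.031)³) = 0.67
Q_c = 0.67 < K_c = 5.0: net forward reaction.
E is a product, so it increases.

increase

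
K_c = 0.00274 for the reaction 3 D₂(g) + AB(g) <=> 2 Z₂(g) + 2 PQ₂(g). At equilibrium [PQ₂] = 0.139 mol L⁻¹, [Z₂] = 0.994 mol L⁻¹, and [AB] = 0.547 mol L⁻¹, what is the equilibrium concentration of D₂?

At equilibrium, K_c = [Z₂]²·[PQ₂]² / ([D₂]³·[AB]) = 0.00274.
(0.994)²·(0.139)² / (([D₂])³·(0.547)) = 0.00274
[D₂]³ = 12.7 ⇒ [D₂] = 2.34 mol L⁻¹

[D₂] = 2.34 mol L⁻¹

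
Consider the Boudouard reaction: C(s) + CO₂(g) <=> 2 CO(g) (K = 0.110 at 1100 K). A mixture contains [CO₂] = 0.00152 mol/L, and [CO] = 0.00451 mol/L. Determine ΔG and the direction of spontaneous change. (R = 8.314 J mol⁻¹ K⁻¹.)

ΔG = -19.3 kJ/mol; the forward reaction is spontaneous

(C is a pure solid — omitted from Q.)
Q = [CO]² / [CO₂] = (0.00451)² / (0.00152) = 0.0134
ΔG = RT ln(Q/K) = (8.314 J mol⁻¹ K⁻¹)(1100 K) × ln(0.0134/0.110)
   = (9.145 kJ/mol)(-2.105) = -19.3 kJ/mol
ΔG < 0, so the forward reaction is spontaneous (proceeds forward).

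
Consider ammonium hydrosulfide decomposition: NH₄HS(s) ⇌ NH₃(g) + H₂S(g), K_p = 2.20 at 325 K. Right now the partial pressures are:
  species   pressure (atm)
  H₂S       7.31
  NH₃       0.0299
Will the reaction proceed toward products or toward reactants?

(NH₄HS is a pure solid — omitted from Q_p.)
Q_p = P(NH₃)·P(H₂S) = (0.0299)·(7.31) = 0.219
Q_p = 0.219 < K_p = 2.20, so the forward reaction proceeds.

to the right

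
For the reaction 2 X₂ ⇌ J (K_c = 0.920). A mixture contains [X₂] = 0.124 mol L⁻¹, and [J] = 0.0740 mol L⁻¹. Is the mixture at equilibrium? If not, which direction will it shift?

Q_c = [J] / [X₂]² = (0.0740) / (0.124)² = 4.81
Q_c = 4.81 > K_c = 0.920: net reverse reaction.

no; Q > K, reaction proceeds in reverse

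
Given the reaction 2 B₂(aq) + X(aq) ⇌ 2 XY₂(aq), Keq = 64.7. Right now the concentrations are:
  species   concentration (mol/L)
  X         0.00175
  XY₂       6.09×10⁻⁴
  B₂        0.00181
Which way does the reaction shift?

Q = [XY₂]² / ([B₂]²·[X]) = (6.09×10⁻⁴)² / ((0.00181)²·(0.00175)) = 64.7
Q = 64.7 = Keq, so the system is already at equilibrium.

no net change (already at equilibrium)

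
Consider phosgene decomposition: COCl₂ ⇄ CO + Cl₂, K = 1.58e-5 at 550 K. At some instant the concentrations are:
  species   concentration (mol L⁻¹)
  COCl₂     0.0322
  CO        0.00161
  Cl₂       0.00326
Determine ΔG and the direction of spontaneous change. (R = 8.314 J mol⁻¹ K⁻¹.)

ΔG = 10.7 kJ/mol; the forward reaction is non-spontaneous

Q = [CO]·[Cl₂] / [COCl₂] = (0.00161)·(0.00326) / (0.0322) = 1.63e-4
ΔG = RT ln(Q/K) = (8.314 J mol⁻¹ K⁻¹)(550 K) × ln(1.63e-4/1.58e-5)
   = (4.573 kJ/mol)(2.334) = 10.7 kJ/mol
ΔG > 0, so the forward reaction is non-spontaneous (proceeds in reverse).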